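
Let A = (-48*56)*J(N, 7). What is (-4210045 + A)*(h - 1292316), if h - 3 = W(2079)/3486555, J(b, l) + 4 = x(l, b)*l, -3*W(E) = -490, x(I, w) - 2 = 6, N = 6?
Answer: 11759446203184093351/2091933 ≈ 5.6213e+12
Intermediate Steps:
x(I, w) = 8 (x(I, w) = 2 + 6 = 8)
W(E) = 490/3 (W(E) = -⅓*(-490) = 490/3)
J(b, l) = -4 + 8*l
h = 6275897/2091933 (h = 3 + (490/3)/3486555 = 3 + (490/3)*(1/3486555) = 3 + 98/2091933 = 6275897/2091933 ≈ 3.0000)
A = -139776 (A = (-48*56)*(-4 + 8*7) = -2688*(-4 + 56) = -2688*52 = -139776)
(-4210045 + A)*(h - 1292316) = (-4210045 - 139776)*(6275897/2091933 - 1292316) = -4349821*(-2703432210931/2091933) = 11759446203184093351/2091933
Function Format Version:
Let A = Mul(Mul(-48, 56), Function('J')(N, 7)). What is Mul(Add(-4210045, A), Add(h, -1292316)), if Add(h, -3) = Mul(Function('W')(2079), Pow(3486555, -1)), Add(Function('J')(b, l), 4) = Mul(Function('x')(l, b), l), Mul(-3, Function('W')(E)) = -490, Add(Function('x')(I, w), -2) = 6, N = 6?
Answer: Rational(11759446203184093351, 2091933) ≈ 5.6213e+12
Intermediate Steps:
Function('x')(I, w) = 8 (Function('x')(I, w) = Add(2, 6) = 8)
Function('W')(E) = Rational(490, 3) (Function('W')(E) = Mul(Rational(-1, 3), -490) = Rational(490, 3))
Function('J')(b, l) = Add(-4, Mul(8, l))
h = Rational(6275897, 2091933) (h = Add(3, Mul(Rational(490, 3), Pow(3486555, -1))) = Add(3, Mul(Rational(490, 3), Rational(1, 3486555))) = Add(3, Rational(98, 2091933)) = Rational(6275897, 2091933) ≈ 3.0000)
A = -139776 (A = Mul(Mul(-48, 56), Add(-4, Mul(8, 7))) = Mul(-2688, Add(-4, 56)) = Mul(-2688, 52) = -139776)
Mul(Add(-4210045, A), Add(h, -1292316)) = Mul(Add(-4210045, -139776), Add(Rational(6275897, 2091933), -1292316)) = Mul(-4349821, Rational(-2703432210931, 2091933)) = Rational(11759446203184093351, 2091933)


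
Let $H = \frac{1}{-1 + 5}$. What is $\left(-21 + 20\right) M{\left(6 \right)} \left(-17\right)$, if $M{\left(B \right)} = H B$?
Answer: $\frac{51}{2} \approx 25.5$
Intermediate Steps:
$H = \frac{1}{4} \approx 0.25$
$M{\left(B \right)} = \frac{B}{4}$
$\left(-21 + 20\right) M{\left(6 \right)} \left(-17\right) = \left(-21 + 20\right) \frac{1}{4} \cdot 6 \left(-17\right) = \left(-1\right) \frac{3}{2} \left(-17\right) = \left(- \frac{3}{2}\right) \left(-17\right) = \frac{51}{2}$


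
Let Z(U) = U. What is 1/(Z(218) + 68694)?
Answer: 1/68912 ≈ 1.4511e-5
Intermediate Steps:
1/(Z(218) + 68694) = 1/(218 + 68694) = 1/68912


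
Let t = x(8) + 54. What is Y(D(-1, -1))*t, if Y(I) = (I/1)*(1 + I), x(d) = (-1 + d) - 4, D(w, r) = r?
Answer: 0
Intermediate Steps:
x(d) = -5 + d
Y(I) = I*(1 + I) (Y(I) = (I*1)*(1 + I) = I*(1 + I))
t = 57 (t = (-5 + 8) + 54 = 3 + 54 = 57)
Y(D(-1, -1))*t = -(1 - 1)*57 = -1*0*57 = 0*57 = 0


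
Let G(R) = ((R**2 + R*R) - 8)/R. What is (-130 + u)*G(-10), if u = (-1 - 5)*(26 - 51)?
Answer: -384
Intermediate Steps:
G(R) = (-8 + 2*R**2)/R (G(R) = ((R**2 + R**2) - 8)/R = (2*R**2 - 8)/R = (-8 + 2*R**2)/R)
u = 150 (u = -6*(-25) = 150)
(-130 + u)*G(-10) = (-130 + 150)*(-8/(-10) + 2*(-10)) = 20*(-8*(-1/10) - 20) = 20*(4/5 - 20) = 20*(-96/5) = -384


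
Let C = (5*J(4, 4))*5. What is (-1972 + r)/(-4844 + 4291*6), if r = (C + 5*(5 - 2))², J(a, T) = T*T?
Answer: 170253/20902 ≈ 8.1453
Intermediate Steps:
J(a, T) = T²
C = 400 (C = (5*4²)*5 = (5*16)*5 = 80*5 = 400)
r = 172225 (r = (400 + 5*(5 - 2))² = (400 + 5*3)² = (400 + 15)² = 415² = 172225)
(-1972 + r)/(-4844 + 4291*6) = (-1972 + 172225)/(-4844 + 4291*6) = 170253/(-4844 + 25746) = 170253/20902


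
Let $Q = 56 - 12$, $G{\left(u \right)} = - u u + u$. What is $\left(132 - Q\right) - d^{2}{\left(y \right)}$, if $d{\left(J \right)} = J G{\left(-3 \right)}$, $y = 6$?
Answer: $-5096$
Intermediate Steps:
$G{\left(u \right)} = u - u^{2}$ ($G{\left(u \right)} = - u^{2} + u = u - u^{2}$)
$Q = 44$ ($Q = 56 - 12 = 44$)
$d{\left(J \right)} = - 12 J$ ($d{\left(J \right)} = J \left(- 3 \left(1 - -3\right)\right) = J \left(- 3 \left(1 + 3\right)\right) = J \left(\left(-3\right) 4\right) = J \left(-12\right) = - 12 J$)
$\left(132 - Q\right) - d^{2}{\left(y \right)} = \left(132 - 44\right) - \left(\left(-12\right) 6\right)^{2} = \left(132 - 44\right) - \left(-72\right)^{2} = 88 - 5184 = -5096$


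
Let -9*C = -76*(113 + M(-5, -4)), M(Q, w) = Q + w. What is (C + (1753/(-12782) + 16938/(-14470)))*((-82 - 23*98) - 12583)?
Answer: -3629573344267099/277433310 ≈ -1.3083e+7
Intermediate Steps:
C = 7904/9 (C = -(-76)*(113 + (-5 - 4))/9 = -(-76)*(113 - 9)/9 = -(-76)*104/9 = -⅑*(-7904) = 7904/9 ≈ 878.22)
(C + (1753/(-12782) + 16938/(-14470)))*((-82 - 23*98) - 12583) = (7904/9 + (1753/(-12782) + 16938/(-14470)))*((-82 - 23*98) - 12583) = (7904/9 + (1753*(-1/12782) + 16938*(-1/14470)))*((-82 - 2254) - 12583) = (7904/9 + (-1753/12782 - 8469/7235))*(-2336 - 12583) = (7904/9 - 120933713/92477770)*(-14919) = (729855890663/832299930)*(-14919) = -3629573344267099/277433310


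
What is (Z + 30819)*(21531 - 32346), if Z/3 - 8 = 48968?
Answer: -1922333805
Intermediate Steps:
Z = 146928 (Z = 24 + 3*48968 = 24 + 146904 = 146928)
(Z + 30819)*(21531 - 32346) = (146928 + 30819)*(21531 - 32346) = 177747*(-10815) = -1922333805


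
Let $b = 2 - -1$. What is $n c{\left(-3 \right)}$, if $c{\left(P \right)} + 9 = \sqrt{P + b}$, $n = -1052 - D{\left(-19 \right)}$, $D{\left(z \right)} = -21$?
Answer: $9279$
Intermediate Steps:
$n = -1031$ ($n = -1052 - -21 = -1052 + 21 = -1031$)
$b = 3$ ($b = 2 + 1 = 3$)
$c{\left(P \right)} = -9 + \sqrt{3 + P}$ ($c{\left(P \right)} = -9 + \sqrt{P + 3} = -9 + \sqrt{3 + P}$)
$n c{\left(-3 \right)} = - 1031 \left(-9 + \sqrt{3 - 3}\right) = - 1031 \left(-9 + \sqrt{0}\right) = - 1031 \left(-9 + 0\right) = \left(-1031\right) \left(-9\right) = 9279$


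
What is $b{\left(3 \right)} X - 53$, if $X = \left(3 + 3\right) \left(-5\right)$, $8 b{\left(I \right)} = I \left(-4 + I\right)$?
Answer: $- \frac{167}{4} \approx -41.75$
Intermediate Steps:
$b{\left(I \right)} = \frac{I \left(-4 + I\right)}{8}$
$X = -30$ ($X = 6 \left(-5\right) = -30$)
$b{\left(3 \right)} X - 53 = \frac{1}{8} \cdot 3 \left(-4 + 3\right) \left(-30\right) - 53 = \frac{1}{8} \cdot 3 \left(-1\right) \left(-30\right) - 53 = \left(- \frac{3}{8}\right) \left(-30\right) - 53 = \frac{45}{4} - 53 = - \frac{167}{4}$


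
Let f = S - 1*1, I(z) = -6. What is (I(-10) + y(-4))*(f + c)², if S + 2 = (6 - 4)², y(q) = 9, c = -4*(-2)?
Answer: 243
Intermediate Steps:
c = 8
S = 2 (S = -2 + (6 - 4)² = -2 + 2² = -2 + 4 = 2)
f = 1 (f = 2 - 1*1 = 2 - 1 = 1)
(I(-10) + y(-4))*(f + c)² = (-6 + 9)*(1 + 8)² = 3*9² = 3*81 = 243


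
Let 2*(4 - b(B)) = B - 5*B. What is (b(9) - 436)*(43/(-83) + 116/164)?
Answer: -266616/3403 ≈ -78.347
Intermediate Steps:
b(B) = 4 + 2*B (b(B) = 4 - (B - 5*B)/2 = 4 - (-2)*B = 4 + 2*B)
(b(9) - 436)*(43/(-83) + 116/164) = ((4 + 2*9) - 436)*(43/(-83) + 116/164) = ((4 + 18) - 436)*(43*(-1/83) + 116*(1/164)) = (22 - 436)*(-43/83 + 29/41) = -414*644/3403 = -266616/3403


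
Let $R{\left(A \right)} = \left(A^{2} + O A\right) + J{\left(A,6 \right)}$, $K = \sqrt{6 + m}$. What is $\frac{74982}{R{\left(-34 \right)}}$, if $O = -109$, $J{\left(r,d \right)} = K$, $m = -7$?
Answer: $\frac{364562484}{23639045} - \frac{74982 i}{23639045} \approx 15.422 - 0.003172 i$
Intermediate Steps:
$K = i$ ($K = \sqrt{6 - 7} = \sqrt{-1} = i \approx 1.0 i$)
$J{\left(r,d \right)} = i$
$R{\left(A \right)} = i + A^{2} - 109 A$ ($R{\left(A \right)} = \left(A^{2} - 109 A\right) + i = i + A^{2} - 109 A$)
$\frac{74982}{R{\left(-34 \right)}} = \frac{74982}{i + \left(-34\right)^{2} - -3706} = \frac{74982}{i + 1156 + 3706} = \frac{74982}{4862 + i} = 74982 \frac{4862 - i}{23639045} = \frac{74982 \left(4862 - i\right)}{23639045}$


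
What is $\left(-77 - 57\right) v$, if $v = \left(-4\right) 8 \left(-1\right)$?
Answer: $-4288$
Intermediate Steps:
$v = 32$ ($v = \left(-32\right) \left(-1\right) = 32$)
$\left(-77 - 57\right) v = \left(-77 - 57\right) 32 = \left(-134\right) 32 = -4288$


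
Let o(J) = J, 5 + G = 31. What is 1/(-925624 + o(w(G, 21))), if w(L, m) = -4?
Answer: -1/925628 ≈ -1.0803e-6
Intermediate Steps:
G = 26 (G = -5 + 31 = 26)
1/(-925624 + o(w(G, 21))) = 1/(-925624 - 4) = 1/(-925628) = -1/925628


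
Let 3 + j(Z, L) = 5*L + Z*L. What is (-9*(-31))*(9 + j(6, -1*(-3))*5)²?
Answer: 7053399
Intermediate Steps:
j(Z, L) = -3 + 5*L + L*Z (j(Z, L) = -3 + (5*L + Z*L) = -3 + (5*L + L*Z) = -3 + 5*L + L*Z)
(-9*(-31))*(9 + j(6, -1*(-3))*5)² = (-9*(-31))*(9 + (-3 + 5*(-1*(-3)) - 1*(-3)*6)*5)² = 279*(9 + (-3 + 5*3 + 3*6)*5)² = 279*(9 + (-3 + 15 + 18)*5)² = 279*(9 + 30*5)² = 279*(9 + 150)² = 279*159² = 279*25281 = 7053399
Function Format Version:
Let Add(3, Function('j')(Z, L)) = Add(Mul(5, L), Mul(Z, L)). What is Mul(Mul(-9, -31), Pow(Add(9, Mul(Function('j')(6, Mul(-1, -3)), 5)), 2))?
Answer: 7053399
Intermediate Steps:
Function('j')(Z, L) = Add(-3, Mul(5, L), Mul(L, Z)) (Function('j')(Z, L) = Add(-3, Add(Mul(5, L), Mul(Z, L))) = Add(-3, Add(Mul(5, L), Mul(L, Z))) = Add(-3, Mul(5, L), Mul(L, Z)))
Mul(Mul(-9, -31), Pow(Add(9, Mul(Function('j')(6, Mul(-1, -3)), 5)), 2)) = Mul(Mul(-9, -31), Pow(Add(9, Mul(Add(-3, Mul(5, Mul(-1, -3)), Mul(Mul(-1, -3), 6)), 5)), 2)) = Mul(279, Pow(Add(9, Mul(Add(-3, Mul(5, 3), Mul(3, 6)), 5)), 2)) = Mul(279, Pow(Add(9, Mul(Add(-3, 15, 18), 5)), 2)) = Mul(279, Pow(Add(9, Mul(30, 5)), 2)) = Mul(279, Pow(Add(9, 150), 2)) = Mul(279, Pow(159, 2)) = Mul(279, 25281) = 7053399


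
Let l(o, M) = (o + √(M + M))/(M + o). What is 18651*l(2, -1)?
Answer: 37302 + 18651*I*√2 ≈ 37302.0 + 26377.0*I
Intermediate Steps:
l(o, M) = (o + √2*√M)/(M + o) (l(o, M) = (o + √(2*M))/(M + o) = (o + √2*√M)/(M + o))
18651*l(2, -1) = 18651*((2 + √2*√(-1))/(-1 + 2)) = 18651*((2 + √2*I)/1) = 18651*(1*(2 + I*√2)) = 18651*(2 + I*√2) = 37302 + 18651*I*√2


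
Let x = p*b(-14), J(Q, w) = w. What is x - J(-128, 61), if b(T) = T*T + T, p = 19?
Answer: 3397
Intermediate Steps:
b(T) = T + T² (b(T) = T² + T = T + T²)
x = 3458 (x = 19*(-14*(1 - 14)) = 19*(-14*(-13)) = 19*182 = 3458)
x - J(-128, 61) = 3458 - 1*61 = 3458 - 61 = 3397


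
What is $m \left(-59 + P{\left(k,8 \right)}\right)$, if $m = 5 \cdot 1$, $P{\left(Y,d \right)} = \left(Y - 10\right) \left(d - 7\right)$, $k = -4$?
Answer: $-365$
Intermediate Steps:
$P{\left(Y,d \right)} = \left(-10 + Y\right) \left(-7 + d\right)$
$m = 5$
$m \left(-59 + P{\left(k,8 \right)}\right) = 5 \left(-59 - 14\right) = 5 \left(-73\right) = -365$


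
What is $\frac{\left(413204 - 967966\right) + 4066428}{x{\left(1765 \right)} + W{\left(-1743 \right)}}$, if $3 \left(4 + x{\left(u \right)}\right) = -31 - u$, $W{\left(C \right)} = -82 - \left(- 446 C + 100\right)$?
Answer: $- \frac{5267499}{1167244} \approx -4.5128$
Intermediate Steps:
$W{\left(C \right)} = -182 + 446 C$ ($W{\left(C \right)} = -82 - \left(100 - 446 C\right) = -82 + \left(-100 + 446 C\right) = -182 + 446 C$)
$x{\left(u \right)} = - \frac{43}{3} - \frac{u}{3}$ ($x{\left(u \right)} = -4 + \frac{-31 - u}{3} = -4 - \left(\frac{31}{3} + \frac{u}{3}\right) = - \frac{43}{3} - \frac{u}{3}$)
$\frac{\left(413204 - 967966\right) + 4066428}{x{\left(1765 \right)} + W{\left(-1743 \right)}} = \frac{\left(413204 - 967966\right) + 4066428}{\left(- \frac{43}{3} - \frac{1765}{3}\right) + \left(-182 + 446 \left(-1743\right)\right)} = \frac{\left(413204 - 967966\right) + 4066428}{\left(- \frac{43}{3} - \frac{1765}{3}\right) - 777560} = \frac{-554762 + 4066428}{- \frac{1808}{3} - 777560} = \frac{3511666}{- \frac{2334488}{3}} = 3511666 \left(- \frac{3}{2334488}\right) = - \frac{5267499}{1167244}$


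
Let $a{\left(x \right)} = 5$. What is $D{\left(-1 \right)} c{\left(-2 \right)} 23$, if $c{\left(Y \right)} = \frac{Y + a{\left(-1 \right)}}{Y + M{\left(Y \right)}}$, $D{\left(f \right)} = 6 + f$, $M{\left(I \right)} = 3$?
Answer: $345$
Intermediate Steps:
$c{\left(Y \right)} = \frac{5 + Y}{3 + Y}$ ($c{\left(Y \right)} = \frac{Y + 5}{Y + 3} = \frac{5 + Y}{3 + Y}$)
$D{\left(-1 \right)} c{\left(-2 \right)} 23 = \left(6 - 1\right) \frac{5 - 2}{3 - 2} \cdot 23 = 5 \cdot 1^{-1} \cdot 3 \cdot 23 = 5 \cdot 1 \cdot 3 \cdot 23 = 5 \cdot 3 \cdot 23 = 15 \cdot 23 = 345$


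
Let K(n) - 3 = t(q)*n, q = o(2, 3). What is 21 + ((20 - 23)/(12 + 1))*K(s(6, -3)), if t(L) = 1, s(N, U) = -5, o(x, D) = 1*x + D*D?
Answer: 279/13 ≈ 21.462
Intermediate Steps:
o(x, D) = x + D**2
q = 11 (q = 2 + 3**2 = 2 + 9 = 11)
K(n) = 3 + n (K(n) = 3 + 1*n = 3 + n)
21 + ((20 - 23)/(12 + 1))*K(s(6, -3)) = 21 + ((20 - 23)/(12 + 1))*(3 - 5) = 21 - 3/13*(-2) = 21 + 6/13 = 279/13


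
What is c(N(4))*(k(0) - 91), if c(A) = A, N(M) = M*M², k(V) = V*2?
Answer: -5824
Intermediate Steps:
k(V) = 2*V
N(M) = M³
c(N(4))*(k(0) - 91) = 4³*(2*0 - 91) = 64*(0 - 91) = 64*(-91) = -5824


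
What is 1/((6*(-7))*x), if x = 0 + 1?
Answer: -1/42 ≈ -0.023810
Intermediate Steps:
x = 1
1/((6*(-7))*x) = 1/((6*(-7))*1) = 1/(-42*1) = 1/(-42) = -1/42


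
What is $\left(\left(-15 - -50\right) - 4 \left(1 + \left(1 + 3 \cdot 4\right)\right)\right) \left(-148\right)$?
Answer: $3108$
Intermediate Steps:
$\left(\left(-15 - -50\right) - 4 \left(1 + \left(1 + 3 \cdot 4\right)\right)\right) \left(-148\right) = \left(\left(-15 + 50\right) - 4 \left(1 + \left(1 + 12\right)\right)\right) \left(-148\right) = \left(35 - 4 \left(1 + 13\right)\right) \left(-148\right) = \left(35 - 56\right) \left(-148\right) = \left(-21\right) \left(-148\right) = 3108$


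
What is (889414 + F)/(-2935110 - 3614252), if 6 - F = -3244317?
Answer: -4133737/6549362 ≈ -0.63117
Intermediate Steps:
F = 3244323 (F = 6 - 1*(-3244317) = 6 + 3244317 = 3244323)
(889414 + F)/(-2935110 - 3614252) = (889414 + 3244323)/(-2935110 - 3614252) = 4133737/(-6549362) = 4133737*(-1/6549362) = -4133737/6549362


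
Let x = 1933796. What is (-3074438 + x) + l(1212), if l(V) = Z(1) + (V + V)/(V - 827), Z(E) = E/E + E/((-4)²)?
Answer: -7026309391/6160 ≈ -1.1406e+6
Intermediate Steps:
Z(E) = 1 + E/16
l(V) = 17/16 + 2*V/(-827 + V) (l(V) = (1 + (1/16)*1) + (V + V)/(V - 827) = (1 + 1/16) + (2*V)/(-827 + V) = 17/16 + 2*V/(-827 + V))
(-3074438 + x) + l(1212) = (-3074438 + 1933796) + (-14059 + 49*1212)/(16*(-827 + 1212)) = -1140642 + (1/16)*(-14059 + 59388)/385 = -1140642 + (1/16)*(1/385)*45329 = -1140642 + 45329/6160 = -7026309391/6160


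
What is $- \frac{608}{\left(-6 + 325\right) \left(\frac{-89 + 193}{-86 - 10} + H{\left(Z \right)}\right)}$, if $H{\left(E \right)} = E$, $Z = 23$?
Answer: $- \frac{7296}{83897} \approx -0.086964$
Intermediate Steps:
$- \frac{608}{\left(-6 + 325\right) \left(\frac{-89 + 193}{-86 - 10} + H{\left(Z \right)}\right)} = - \frac{608}{\left(-6 + 325\right) \left(\frac{-89 + 193}{-86 - 10} + 23\right)} = - \frac{608}{319 \left(\frac{104}{-96} + 23\right)} = - \frac{608}{319 \left(104 \left(- \frac{1}{96}\right) + 23\right)} = - \frac{608}{319 \left(- \frac{13}{12} + 23\right)} = - \frac{608}{319 \cdot \frac{263}{12}} = - \frac{608}{\frac{83897}{12}} = \left(-608\right) \frac{12}{83897} = - \frac{7296}{83897}$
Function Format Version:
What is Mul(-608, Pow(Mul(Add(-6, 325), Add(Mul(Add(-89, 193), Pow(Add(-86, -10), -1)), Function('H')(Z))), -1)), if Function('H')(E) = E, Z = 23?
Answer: Rational(-7296, 83897) ≈ -0.086964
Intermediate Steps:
Mul(-608, Pow(Mul(Add(-6, 325), Add(Mul(Add(-89, 193), Pow(Add(-86, -10), -1)), Function('H')(Z))), -1)) = Mul(-608, Pow(Mul(Add(-6, 325), Add(Mul(Add(-89, 193), Pow(Add(-86, -10), -1)), 23)), -1)) = Mul(-608, Pow(Mul(319, Add(Mul(104, Pow(-96, -1)), 23)), -1)) = Mul(-608, Pow(Mul(319, Add(Mul(104, Rational(-1, 96)), 23)), -1)) = Mul(-608, Pow(Mul(319, Add(Rational(-13, 12), 23)), -1)) = Mul(-608, Pow(Mul(319, Rational(263, 12)), -1)) = Mul(-608, Pow(Rational(83897, 12), -1)) = Mul(-608, Rational(12, 83897)) = Rational(-7296, 83897)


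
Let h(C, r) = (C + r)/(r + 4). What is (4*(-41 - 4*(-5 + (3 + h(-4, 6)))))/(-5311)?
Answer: 676/26555 ≈ 0.025457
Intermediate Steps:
h(C, r) = (C + r)/(4 + r)
(4*(-41 - 4*(-5 + (3 + h(-4, 6)))))/(-5311) = (4*(-41 - 4*(-5 + (3 + (-4 + 6)/(4 + 6)))))/(-5311) = (4*(-41 - 4*(-5 + (3 + 2/10))))*(-1/5311) = (4*(-41 - 4*(-5 + (3 + (⅒)*2))))*(-1/5311) = (4*(-41 - 4*(-5 + (3 + ⅕))))*(-1/5311) = (4*(-41 - 4*(-5 + 16/5)))*(-1/5311) = (4*(-41 - 4*(-9/5)))*(-1/5311) = (4*(-41 + 36/5))*(-1/5311) = (4*(-169/5))*(-1/5311) = -676/5*(-1/5311) = 676/26555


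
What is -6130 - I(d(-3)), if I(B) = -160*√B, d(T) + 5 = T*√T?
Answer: -6130 + 160*√(-5 - 3*I*√3) ≈ -5961.8 - 395.35*I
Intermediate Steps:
d(T) = -5 + T^(3/2) (d(T) = -5 + T*√T = -5 + T^(3/2))
-6130 - I(d(-3)) = -6130 - (-160)*√(-5 + (-3)^(3/2)) = -6130 - (-160)*√(-5 - 3*I*√3) = -6130 + 160*√(-5 - 3*I*√3)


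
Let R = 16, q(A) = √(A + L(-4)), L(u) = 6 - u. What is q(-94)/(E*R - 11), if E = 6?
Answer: 2*I*√21/85 ≈ 0.10783*I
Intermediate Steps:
q(A) = √(10 + A) (q(A) = √(A + (6 - 1*(-4))) = √(A + (6 + 4)) = √(A + 10) = √(10 + A))
q(-94)/(E*R - 11) = √(10 - 94)/(6*16 - 11) = √(-84)/(96 - 11) = (2*I*√21)/85 = (2*I*√21)*(1/85) = 2*I*√21/85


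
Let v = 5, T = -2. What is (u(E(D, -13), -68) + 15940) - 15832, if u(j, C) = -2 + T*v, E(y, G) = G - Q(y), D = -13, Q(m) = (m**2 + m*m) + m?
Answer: 96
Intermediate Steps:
Q(m) = m + 2*m**2 (Q(m) = (m**2 + m**2) + m = 2*m**2 + m = m + 2*m**2)
E(y, G) = G - y*(1 + 2*y)
u(j, C) = -12 (u(j, C) = -2 - 2*5 = -2 - 10 = -12)
(u(E(D, -13), -68) + 15940) - 15832 = (-12 + 15940) - 15832 = 15928 - 15832 = 96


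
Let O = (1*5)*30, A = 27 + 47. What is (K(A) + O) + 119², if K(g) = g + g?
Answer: 14459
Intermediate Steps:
A = 74
K(g) = 2*g
O = 150 (O = 5*30 = 150)
(K(A) + O) + 119² = (2*74 + 150) + 119² = (148 + 150) + 14161 = 298 + 14161 = 14459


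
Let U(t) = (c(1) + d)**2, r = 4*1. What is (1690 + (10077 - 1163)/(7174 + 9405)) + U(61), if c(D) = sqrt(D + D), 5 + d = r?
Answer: 28077161/16579 - 2*sqrt(2) ≈ 1690.7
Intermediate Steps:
r = 4
d = -1 (d = -5 + 4 = -1)
c(D) = sqrt(2)*sqrt(D) (c(D) = sqrt(2*D) = sqrt(2)*sqrt(D))
U(t) = (-1 + sqrt(2))**2 (U(t) = (sqrt(2)*sqrt(1) - 1)**2 = (sqrt(2)*1 - 1)**2 = (sqrt(2) - 1)**2 = (-1 + sqrt(2))**2)
(1690 + (10077 - 1163)/(7174 + 9405)) + U(61) = (1690 + (10077 - 1163)/(7174 + 9405)) + (-1 + sqrt(2))**2 = (1690 + 8914/16579) + (-1 + sqrt(2))**2 = 28027424/16579 + (-1 + sqrt(2))**2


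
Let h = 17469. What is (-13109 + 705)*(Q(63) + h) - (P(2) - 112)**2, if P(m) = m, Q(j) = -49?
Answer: -216089780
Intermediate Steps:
(-13109 + 705)*(Q(63) + h) - (P(2) - 112)**2 = (-13109 + 705)*(-49 + 17469) - (2 - 112)**2 = -12404*17420 - 1*(-110)**2 = -216077680 - 1*12100 = -216077680 - 12100 = -216089780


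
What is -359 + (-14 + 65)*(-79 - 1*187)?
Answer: -13925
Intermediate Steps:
-359 + (-14 + 65)*(-79 - 1*187) = -359 + 51*(-79 - 187) = -359 + 51*(-266) = -359 - 13566 = -13925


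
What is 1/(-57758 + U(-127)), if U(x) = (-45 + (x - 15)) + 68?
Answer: -1/57877 ≈ -1.7278e-5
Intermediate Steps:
U(x) = 8 + x (U(x) = (-45 + (-15 + x)) + 68 = (-60 + x) + 68 = 8 + x)
1/(-57758 + U(-127)) = 1/(-57758 + (8 - 127)) = 1/(-57758 - 119) = 1/(-57877) = -1/57877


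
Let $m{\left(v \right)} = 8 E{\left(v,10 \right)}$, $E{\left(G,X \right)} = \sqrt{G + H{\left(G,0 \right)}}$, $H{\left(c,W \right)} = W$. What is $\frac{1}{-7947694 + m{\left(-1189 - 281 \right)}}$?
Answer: $- \frac{3973847}{31582920005858} - \frac{14 i \sqrt{30}}{15791460002929} \approx -1.2582 \cdot 10^{-7} - 4.8559 \cdot 10^{-12} i$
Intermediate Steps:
$E{\left(G,X \right)} = \sqrt{G}$ ($E{\left(G,X \right)} = \sqrt{G + 0} = \sqrt{G}$)
$m{\left(v \right)} = 8 \sqrt{v}$
$\frac{1}{-7947694 + m{\left(-1189 - 281 \right)}} = \frac{1}{-7947694 + 8 \sqrt{-1189 - 281}} = \frac{1}{-7947694 + 8 \sqrt{-1470}} = \frac{1}{-7947694 + 8 \cdot 7 i \sqrt{30}} = \frac{1}{-7947694 + 56 i \sqrt{30}}$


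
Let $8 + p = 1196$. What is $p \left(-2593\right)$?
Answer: $-3080484$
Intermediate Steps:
$p = 1188$ ($p = -8 + 1196 = 1188$)
$p \left(-2593\right) = 1188 \left(-2593\right) = -3080484$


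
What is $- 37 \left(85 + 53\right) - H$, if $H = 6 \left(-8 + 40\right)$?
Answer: $-5298$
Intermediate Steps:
$H = 192$ ($H = 6 \cdot 32 = 192$)
$- 37 \left(85 + 53\right) - H = - 37 \left(85 + 53\right) - 192 = \left(-37\right) 138 - 192 = -5106 - 192 = -5298$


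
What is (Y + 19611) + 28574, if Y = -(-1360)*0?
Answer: 48185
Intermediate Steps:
Y = 0 (Y = -340*0 = 0)
(Y + 19611) + 28574 = (0 + 19611) + 28574 = 19611 + 28574 = 48185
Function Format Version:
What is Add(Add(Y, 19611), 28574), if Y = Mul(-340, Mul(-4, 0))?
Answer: 48185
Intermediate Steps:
Y = 0 (Y = Mul(-340, 0) = 0)
Add(Add(Y, 19611), 28574) = Add(Add(0, 19611), 28574) = Add(19611, 28574) = 48185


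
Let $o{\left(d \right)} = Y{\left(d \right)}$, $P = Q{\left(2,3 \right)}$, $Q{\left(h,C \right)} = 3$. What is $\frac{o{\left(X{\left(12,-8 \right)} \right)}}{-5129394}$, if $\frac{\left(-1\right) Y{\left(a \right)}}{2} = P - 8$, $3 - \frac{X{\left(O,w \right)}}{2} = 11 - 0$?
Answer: $- \frac{5}{2564697} \approx -1.9495 \cdot 10^{-6}$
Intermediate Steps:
$X{\left(O,w \right)} = -16$ ($X{\left(O,w \right)} = 6 - 2 \left(11 - 0\right) = 6 - 2 \left(11 + 0\right) = 6 - 22 = -16$)
$P = 3$
$Y{\left(a \right)} = 10$ ($Y{\left(a \right)} = - 2 \left(3 - 8\right) = \left(-2\right) \left(-5\right) = 10$)
$o{\left(d \right)} = 10$
$\frac{o{\left(X{\left(12,-8 \right)} \right)}}{-5129394} = \frac{10}{-5129394} = 10 \left(- \frac{1}{5129394}\right) = - \frac{5}{2564697}$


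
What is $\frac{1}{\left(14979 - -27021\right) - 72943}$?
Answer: $- \frac{1}{30943} \approx -3.2317 \cdot 10^{-5}$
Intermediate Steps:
$\frac{1}{\left(14979 - -27021\right) - 72943} = \frac{1}{\left(14979 + 27021\right) - 72943} = \frac{1}{42000 - 72943} = \frac{1}{-30943} = - \frac{1}{30943}$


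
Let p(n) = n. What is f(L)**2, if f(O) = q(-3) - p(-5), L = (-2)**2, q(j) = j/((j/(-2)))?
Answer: 9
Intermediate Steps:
q(j) = -2 (q(j) = j/((j*(-1/2))) = j/((-j/2)) = j*(-2/j) = -2)
L = 4
f(O) = 3 (f(O) = -2 - 1*(-5) = -2 + 5 = 3)
f(L)**2 = 3**2 = 9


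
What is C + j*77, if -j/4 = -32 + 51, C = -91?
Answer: -5943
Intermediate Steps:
j = -76 (j = -4*(-32 + 51) = -4*19 = -76)
C + j*77 = -91 - 76*77 = -91 - 5852 = -5943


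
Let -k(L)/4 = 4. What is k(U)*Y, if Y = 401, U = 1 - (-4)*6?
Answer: -6416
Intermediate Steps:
U = 25 (U = 1 - 1*(-24) = 1 + 24 = 25)
k(L) = -16 (k(L) = -4*4 = -16)
k(U)*Y = -16*401 = -6416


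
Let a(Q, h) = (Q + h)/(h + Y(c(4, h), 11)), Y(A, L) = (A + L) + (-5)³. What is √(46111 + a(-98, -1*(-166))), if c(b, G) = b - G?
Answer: √139483905/55 ≈ 214.73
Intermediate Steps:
Y(A, L) = -125 + A + L (Y(A, L) = (A + L) - 125 = -125 + A + L)
a(Q, h) = -Q/110 - h/110 (a(Q, h) = (Q + h)/(h + (-125 + (4 - h) + 11)) = (Q + h)/(h + (-110 - h)) = (Q + h)/(-110) = (Q + h)*(-1/110) = -Q/110 - h/110)
√(46111 + a(-98, -1*(-166))) = √(46111 + (-1/110*(-98) - (-1)*(-166)/110)) = √(46111 + (49/55 - 1/110*166)) = √(46111 + (49/55 - 83/55)) = √(46111 - 34/55) = √(2536071/55) = √139483905/55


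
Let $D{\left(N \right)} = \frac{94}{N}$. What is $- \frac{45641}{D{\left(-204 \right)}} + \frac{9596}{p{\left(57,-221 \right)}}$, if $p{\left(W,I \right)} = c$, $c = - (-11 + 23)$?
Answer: $\frac{13853393}{141} \approx 98251.0$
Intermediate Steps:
$c = -12$ ($c = \left(-1\right) 12 = -12$)
$p{\left(W,I \right)} = -12$
$- \frac{45641}{D{\left(-204 \right)}} + \frac{9596}{p{\left(57,-221 \right)}} = - \frac{45641}{94 \frac{1}{-204}} + \frac{9596}{-12} = - \frac{45641}{94 \left(- \frac{1}{204}\right)} + 9596 \left(- \frac{1}{12}\right) = - \frac{45641}{- \frac{47}{102}} - \frac{2399}{3} = \left(-45641\right) \left(- \frac{102}{47}\right) - \frac{2399}{3} = \frac{4655382}{47} - \frac{2399}{3} = \frac{13853393}{141}$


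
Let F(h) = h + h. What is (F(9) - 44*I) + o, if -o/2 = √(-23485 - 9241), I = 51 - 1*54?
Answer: 150 - 2*I*√32726 ≈ 150.0 - 361.81*I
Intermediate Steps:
F(h) = 2*h
I = -3 (I = 51 - 54 = -3)
o = -2*I*√32726 (o = -2*√(-23485 - 9241) = -2*I*√32726 ≈ -361.81*I)
(F(9) - 44*I) + o = (2*9 - 44*(-3)) - 2*I*√32726 = (18 + 132) - 2*I*√32726 = 150 - 2*I*√32726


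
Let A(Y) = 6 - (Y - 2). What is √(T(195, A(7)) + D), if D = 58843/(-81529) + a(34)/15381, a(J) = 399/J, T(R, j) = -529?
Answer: I*√296379848732241594810/747998538 ≈ 23.016*I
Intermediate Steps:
A(Y) = 8 - Y (A(Y) = 6 - (-2 + Y) = 6 + (2 - Y) = 8 - Y)
D = -539292143/747998538 (D = 58843/(-81529) + (399/34)/15381 = 58843*(-1/81529) + (399*(1/34))*(1/15381) = -3097/4291 + (399/34)*(1/15381) = -3097/4291 + 133/174318 = -539292143/747998538 ≈ -0.72098)
√(T(195, A(7)) + D) = √(-529 - 539292143/747998538) = √(-396230518745/747998538) = I*√296379848732241594810/747998538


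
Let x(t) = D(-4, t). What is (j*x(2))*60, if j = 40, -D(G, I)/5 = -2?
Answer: 24000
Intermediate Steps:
D(G, I) = 10 (D(G, I) = -5*(-2) = 10)
x(t) = 10
(j*x(2))*60 = (40*10)*60 = 400*60 = 24000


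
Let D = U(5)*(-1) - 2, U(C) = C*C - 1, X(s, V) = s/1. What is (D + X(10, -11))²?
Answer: 256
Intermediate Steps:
X(s, V) = s (X(s, V) = s*1 = s)
U(C) = -1 + C² (U(C) = C² - 1 = -1 + C²)
D = -26 (D = (-1 + 5²)*(-1) - 2 = (-1 + 25)*(-1) - 2 = 24*(-1) - 2 = -24 - 2 = -26)
(D + X(10, -11))² = (-26 + 10)² = (-16)² = 256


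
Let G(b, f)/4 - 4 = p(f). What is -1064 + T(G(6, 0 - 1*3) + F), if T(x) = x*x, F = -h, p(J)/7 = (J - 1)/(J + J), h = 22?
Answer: -8132/9 ≈ -903.56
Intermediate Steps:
p(J) = 7*(-1 + J)/(2*J) (p(J) = 7*((J - 1)/(J + J)) = 7*((-1 + J)/((2*J))) = 7*((-1 + J)*(1/(2*J))) = 7*((-1 + J)/(2*J)) = 7*(-1 + J)/(2*J))
G(b, f) = 16 + 14*(-1 + f)/f (G(b, f) = 16 + 4*(7*(-1 + f)/(2*f)) = 16 + 14*(-1 + f)/f)
F = -22 (F = -1*22 = -22)
T(x) = x²
-1064 + T(G(6, 0 - 1*3) + F) = -1064 + ((30 - 14/(0 - 1*3)) - 22)² = -1064 + ((30 - 14/(0 - 3)) - 22)² = -1064 + ((30 - 14/(-3)) - 22)² = -1064 + ((30 - 14*(-⅓)) - 22)² = -1064 + ((30 + 14/3) - 22)² = -1064 + (104/3 - 22)² = -1064 + (38/3)² = -1064 + 1444/9 = -8132/9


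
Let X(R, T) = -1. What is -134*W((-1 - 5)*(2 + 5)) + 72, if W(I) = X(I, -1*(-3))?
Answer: 206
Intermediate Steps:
W(I) = -1
-134*W((-1 - 5)*(2 + 5)) + 72 = -134*(-1) + 72 = 134 + 72 = 206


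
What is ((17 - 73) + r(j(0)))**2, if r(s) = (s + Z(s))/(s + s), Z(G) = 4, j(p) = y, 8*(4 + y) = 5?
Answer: 9174841/2916 ≈ 3146.4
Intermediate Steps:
y = -27/8 (y = -4 + (1/8)*5 = -4 + 5/8 = -27/8 ≈ -3.3750)
j(p) = -27/8
r(s) = (4 + s)/(2*s) (r(s) = (s + 4)/(s + s) = (4 + s)/((2*s)) = (4 + s)*(1/(2*s)) = (4 + s)/(2*s))
((17 - 73) + r(j(0)))**2 = ((17 - 73) + (4 - 27/8)/(2*(-27/8)))**2 = (-56 + (1/2)*(-8/27)*(5/8))**2 = (-56 - 5/54)**2 = (-3029/54)**2 = 9174841/2916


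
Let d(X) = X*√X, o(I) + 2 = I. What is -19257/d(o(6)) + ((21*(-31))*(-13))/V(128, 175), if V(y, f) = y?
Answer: -299649/128 ≈ -2341.0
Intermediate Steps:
o(I) = -2 + I
d(X) = X^(3/2)
-19257/d(o(6)) + ((21*(-31))*(-13))/V(128, 175) = -19257/(-2 + 6)^(3/2) + ((21*(-31))*(-13))/128 = -19257/(4^(3/2)) - 651*(-13)*(1/128) = -19257/8 + 8463*(1/128) = -19257*⅛ + 8463/128 = -19257/8 + 8463/128 = -299649/128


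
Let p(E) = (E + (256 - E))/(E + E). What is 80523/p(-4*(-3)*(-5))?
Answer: -1207845/32 ≈ -37745.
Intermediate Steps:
p(E) = 128/E (p(E) = 256/((2*E)) = 256*(1/(2*E)) = 128/E)
80523/p(-4*(-3)*(-5)) = 80523/((128/((-4*(-3)*(-5))))) = 80523/((128/((12*(-5))))) = 80523/((128/(-60))) = 80523/((128*(-1/60))) = 80523/(-32/15) = 80523*(-15/32) = -1207845/32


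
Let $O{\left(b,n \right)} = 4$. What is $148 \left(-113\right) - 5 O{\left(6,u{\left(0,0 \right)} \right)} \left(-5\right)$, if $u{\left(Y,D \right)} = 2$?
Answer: $-1672400$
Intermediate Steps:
$148 \left(-113\right) - 5 O{\left(6,u{\left(0,0 \right)} \right)} \left(-5\right) = 148 \left(-113\right) \left(-5\right) 4 \left(-5\right) = - 16724 \left(\left(-20\right) \left(-5\right)\right) = \left(-16724\right) 100 = -1672400$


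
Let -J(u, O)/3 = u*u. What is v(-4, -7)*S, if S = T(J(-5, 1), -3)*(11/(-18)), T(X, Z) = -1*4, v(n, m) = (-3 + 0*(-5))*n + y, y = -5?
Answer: 154/9 ≈ 17.111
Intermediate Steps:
J(u, O) = -3*u² (J(u, O) = -3*u*u = -3*u²)
v(n, m) = -5 - 3*n (v(n, m) = (-3 + 0*(-5))*n - 5 = (-3 + 0)*n - 5 = -3*n - 5 = -5 - 3*n)
T(X, Z) = -4
S = 22/9 (S = -44/(-18) = -44*(-1)/18 = -4*(-11/18) = 22/9 ≈ 2.4444)
v(-4, -7)*S = (-5 - 3*(-4))*(22/9) = (-5 + 12)*(22/9) = 7*(22/9) = 154/9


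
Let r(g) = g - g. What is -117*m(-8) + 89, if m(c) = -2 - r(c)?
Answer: 323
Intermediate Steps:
r(g) = 0
m(c) = -2 (m(c) = -2 - 1*0 = -2 + 0 = -2)
-117*m(-8) + 89 = -117*(-2) + 89 = 234 + 89 = 323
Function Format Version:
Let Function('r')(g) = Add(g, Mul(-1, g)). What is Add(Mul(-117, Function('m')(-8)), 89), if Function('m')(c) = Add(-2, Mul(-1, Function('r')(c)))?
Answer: 323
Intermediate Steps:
Function('r')(g) = 0
Function('m')(c) = -2 (Function('m')(c) = Add(-2, Mul(-1, 0)) = Add(-2, 0) = -2)
Add(Mul(-117, Function('m')(-8)), 89) = Add(Mul(-117, -2), 89) = Add(234, 89) = 323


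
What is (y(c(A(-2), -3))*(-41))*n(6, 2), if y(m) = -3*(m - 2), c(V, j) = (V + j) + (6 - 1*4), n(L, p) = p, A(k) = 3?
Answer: 0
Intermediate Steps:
c(V, j) = 2 + V + j (c(V, j) = (V + j) + (6 - 4) = (V + j) + 2 = 2 + V + j)
y(m) = 6 - 3*m (y(m) = -3*(-2 + m) = 6 - 3*m)
(y(c(A(-2), -3))*(-41))*n(6, 2) = ((6 - 3*(2 + 3 - 3))*(-41))*2 = ((6 - 3*2)*(-41))*2 = ((6 - 6)*(-41))*2 = (0*(-41))*2 = 0*2 = 0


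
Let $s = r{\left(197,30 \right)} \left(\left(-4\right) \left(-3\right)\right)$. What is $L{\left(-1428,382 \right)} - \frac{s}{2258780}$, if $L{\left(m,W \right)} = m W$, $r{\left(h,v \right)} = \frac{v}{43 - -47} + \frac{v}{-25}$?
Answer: $- \frac{1540194318587}{2823475} \approx -5.455 \cdot 10^{5}$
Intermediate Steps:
$r{\left(h,v \right)} = - \frac{13 v}{450}$ ($r{\left(h,v \right)} = \frac{v}{43 + 47} + v \left(- \frac{1}{25}\right) = \frac{v}{90} - \frac{v}{25} = - \frac{13 v}{450}$)
$s = - \frac{52}{5}$ ($s = \left(- \frac{13}{450}\right) 30 \left(\left(-4\right) \left(-3\right)\right) = \left(- \frac{13}{15}\right) 12 = - \frac{52}{5} \approx -10.4$)
$L{\left(m,W \right)} = W m$
$L{\left(-1428,382 \right)} - \frac{s}{2258780} = 382 \left(-1428\right) - - \frac{52}{5 \cdot 2258780} = -545496 - \left(- \frac{52}{5}\right) \frac{1}{2258780} = -545496 - - \frac{13}{2823475} = -545496 + \frac{13}{2823475} = - \frac{1540194318587}{2823475}$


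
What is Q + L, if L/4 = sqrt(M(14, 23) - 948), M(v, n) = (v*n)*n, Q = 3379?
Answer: 3379 + 4*sqrt(6458) ≈ 3700.4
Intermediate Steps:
M(v, n) = v*n**2 (M(v, n) = (n*v)*n = v*n**2)
L = 4*sqrt(6458) (L = 4*sqrt(14*23**2 - 948) = 4*sqrt(14*529 - 948) = 4*sqrt(7406 - 948) = 4*sqrt(6458) ≈ 321.45)
Q + L = 3379 + 4*sqrt(6458)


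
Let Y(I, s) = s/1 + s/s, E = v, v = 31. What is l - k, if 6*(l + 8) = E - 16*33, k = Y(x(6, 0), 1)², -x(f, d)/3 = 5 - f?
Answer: -569/6 ≈ -94.833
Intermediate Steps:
x(f, d) = -15 + 3*f (x(f, d) = -3*(5 - f) = -15 + 3*f)
E = 31
Y(I, s) = 1 + s (Y(I, s) = s*1 + 1 = s + 1 = 1 + s)
k = 4 (k = (1 + 1)² = 2² = 4)
l = -545/6 (l = -8 + (31 - 16*33)/6 = -8 + (31 - 528)/6 = -8 + (⅙)*(-497) = -8 - 497/6 = -545/6 ≈ -90.833)
l - k = -545/6 - 1*4 = -545/6 - 4 = -569/6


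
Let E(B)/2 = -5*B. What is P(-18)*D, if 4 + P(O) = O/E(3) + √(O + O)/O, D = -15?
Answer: 51 + 5*I ≈ 51.0 + 5.0*I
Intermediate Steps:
E(B) = -10*B (E(B) = 2*(-5*B) = -10*B)
P(O) = -4 - O/30 + √2/√O (P(O) = -4 + (O/((-10*3)) + √(O + O)/O) = -4 + (O/(-30) + √(2*O)/O) = -4 + (O*(-1/30) + (√2*√O)/O) = -4 + (-O/30 + √2/√O) = -4 - O/30 + √2/√O)
P(-18)*D = (-4 - 1/30*(-18) + √2/√(-18))*(-15) = (-4 + ⅗ + √2*(-I*√2/6))*(-15) = (-4 + ⅗ - I/3)*(-15) = (-17/5 - I/3)*(-15) = 51 + 5*I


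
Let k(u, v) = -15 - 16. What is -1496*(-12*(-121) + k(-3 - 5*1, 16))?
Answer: -2125816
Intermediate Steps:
k(u, v) = -31
-1496*(-12*(-121) + k(-3 - 5*1, 16)) = -1496*(-12*(-121) - 31) = -1496*(1452 - 31) = -1496*1421 = -2125816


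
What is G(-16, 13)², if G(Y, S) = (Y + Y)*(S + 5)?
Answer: 331776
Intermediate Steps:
G(Y, S) = 2*Y*(5 + S) (G(Y, S) = (2*Y)*(5 + S) = 2*Y*(5 + S))
G(-16, 13)² = (2*(-16)*(5 + 13))² = (2*(-16)*18)² = (-576)² = 331776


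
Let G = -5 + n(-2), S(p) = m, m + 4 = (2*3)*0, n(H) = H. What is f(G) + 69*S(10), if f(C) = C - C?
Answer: -276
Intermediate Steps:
m = -4 (m = -4 + (2*3)*0 = -4 + 6*0 = -4 + 0 = -4)
S(p) = -4
G = -7 (G = -5 - 2 = -7)
f(C) = 0
f(G) + 69*S(10) = 0 + 69*(-4) = 0 - 276 = -276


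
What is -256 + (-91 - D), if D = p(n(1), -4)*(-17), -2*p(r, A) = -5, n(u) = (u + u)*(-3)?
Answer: -609/2 ≈ -304.50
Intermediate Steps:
n(u) = -6*u (n(u) = (2*u)*(-3) = -6*u)
p(r, A) = 5/2 (p(r, A) = -½*(-5) = 5/2)
D = -85/2 (D = (5/2)*(-17) = -85/2 ≈ -42.500)
-256 + (-91 - D) = -256 + (-91 - 1*(-85/2)) = -256 + (-91 + 85/2) = -256 - 97/2 = -609/2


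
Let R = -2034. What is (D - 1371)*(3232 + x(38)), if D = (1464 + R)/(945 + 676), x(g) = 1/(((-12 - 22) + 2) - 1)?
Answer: -79029968485/17831 ≈ -4.4322e+6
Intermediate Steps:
x(g) = -1/33 (x(g) = 1/((-34 + 2) - 1) = 1/(-32 - 1) = 1/(-33) = -1/33)
D = -570/1621 (D = (1464 - 2034)/(945 + 676) = -570/1621 ≈ -0.35163)
(D - 1371)*(3232 + x(38)) = (-570/1621 - 1371)*(3232 - 1/33) = -2222961/1621*106655/33 = -79029968485/17831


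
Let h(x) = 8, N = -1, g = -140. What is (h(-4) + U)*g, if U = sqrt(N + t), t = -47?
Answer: -1120 - 560*I*sqrt(3) ≈ -1120.0 - 969.95*I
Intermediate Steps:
U = 4*I*sqrt(3) (U = sqrt(-1 - 47) = sqrt(-48) = 4*I*sqrt(3) ≈ 6.9282*I)
(h(-4) + U)*g = (8 + 4*I*sqrt(3))*(-140) = -1120 - 560*I*sqrt(3)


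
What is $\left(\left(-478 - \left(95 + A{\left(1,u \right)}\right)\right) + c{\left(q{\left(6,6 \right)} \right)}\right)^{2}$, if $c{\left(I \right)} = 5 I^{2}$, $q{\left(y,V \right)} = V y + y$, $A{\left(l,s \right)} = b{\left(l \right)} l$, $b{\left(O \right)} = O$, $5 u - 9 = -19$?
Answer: $67996516$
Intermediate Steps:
$u = -2$ ($u = \frac{9}{5} + \frac{1}{5} \left(-19\right) = \frac{9}{5} - \frac{19}{5} = -2$)
$A{\left(l,s \right)} = l^{2}$ ($A{\left(l,s \right)} = l l = l^{2}$)
$q{\left(y,V \right)} = y + V y$
$\left(\left(-478 - \left(95 + A{\left(1,u \right)}\right)\right) + c{\left(q{\left(6,6 \right)} \right)}\right)^{2} = \left(\left(-478 - 96\right) + 5 \left(6 \left(1 + 6\right)\right)^{2}\right)^{2} = \left(\left(-478 - 96\right) + 5 \left(6 \cdot 7\right)^{2}\right)^{2} = \left(\left(-478 - 96\right) + 5 \cdot 42^{2}\right)^{2} = \left(\left(-478 - 96\right) + 5 \cdot 1764\right)^{2} = \left(-574 + 8820\right)^{2} = 8246^{2} = 67996516$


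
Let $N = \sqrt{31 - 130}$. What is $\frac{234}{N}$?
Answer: $- \frac{78 i \sqrt{11}}{11} \approx - 23.518 i$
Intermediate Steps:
$N = 3 i \sqrt{11}$ ($N = \sqrt{-99} = 3 i \sqrt{11} \approx 9.9499 i$)
$\frac{234}{N} = \frac{234}{3 i \sqrt{11}} = 234 \left(- \frac{i \sqrt{11}}{33}\right) = - \frac{78 i \sqrt{11}}{11}$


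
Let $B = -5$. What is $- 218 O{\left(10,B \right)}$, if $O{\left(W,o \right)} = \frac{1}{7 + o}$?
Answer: $-109$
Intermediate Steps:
$- 218 O{\left(10,B \right)} = - \frac{218}{7 - 5} = - \frac{218}{2} = \left(-218\right) \frac{1}{2} = -109$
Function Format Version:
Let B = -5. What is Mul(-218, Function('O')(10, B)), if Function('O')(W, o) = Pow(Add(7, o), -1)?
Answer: -109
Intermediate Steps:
Mul(-218, Function('O')(10, B)) = Mul(-218, Pow(Add(7, -5), -1)) = Mul(-218, Pow(2, -1)) = Mul(-218, Rational(1, 2)) = -109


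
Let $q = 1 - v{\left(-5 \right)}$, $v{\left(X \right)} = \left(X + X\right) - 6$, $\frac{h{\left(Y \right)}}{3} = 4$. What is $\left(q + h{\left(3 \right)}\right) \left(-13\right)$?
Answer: $-377$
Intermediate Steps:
$h{\left(Y \right)} = 12$ ($h{\left(Y \right)} = 3 \cdot 4 = 12$)
$v{\left(X \right)} = -6 + 2 X$ ($v{\left(X \right)} = 2 X - 6 = -6 + 2 X$)
$q = 17$ ($q = 1 - \left(-6 + 2 \left(-5\right)\right) = 1 - \left(-6 - 10\right) = 1 - -16 = 1 + 16 = 17$)
$\left(q + h{\left(3 \right)}\right) \left(-13\right) = \left(17 + 12\right) \left(-13\right) = 29 \left(-13\right) = -377$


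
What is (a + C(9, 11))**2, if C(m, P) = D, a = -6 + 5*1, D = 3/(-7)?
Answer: 100/49 ≈ 2.0408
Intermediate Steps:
D = -3/7 (D = 3*(-1/7) = -3/7 ≈ -0.42857)
a = -1 (a = -6 + 5 = -1)
C(m, P) = -3/7
(a + C(9, 11))**2 = (-1 - 3/7)**2 = (-10/7)**2 = 100/49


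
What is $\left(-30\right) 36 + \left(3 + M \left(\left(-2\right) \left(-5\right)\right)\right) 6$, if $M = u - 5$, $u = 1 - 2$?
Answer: $-1422$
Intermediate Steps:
$u = -1$ ($u = 1 - 2 = -1$)
$M = -6$ ($M = -1 - 5 = -6$)
$\left(-30\right) 36 + \left(3 + M \left(\left(-2\right) \left(-5\right)\right)\right) 6 = \left(-30\right) 36 + \left(3 - 6 \left(\left(-2\right) \left(-5\right)\right)\right) 6 = -1080 + \left(3 - 60\right) 6 = -1080 - 342 = -1422$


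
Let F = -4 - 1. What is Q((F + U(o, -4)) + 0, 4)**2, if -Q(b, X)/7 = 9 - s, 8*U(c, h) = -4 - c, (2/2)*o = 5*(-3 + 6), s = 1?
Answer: 3136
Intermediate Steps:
o = 15 (o = 5*(-3 + 6) = 5*3 = 15)
U(c, h) = -1/2 - c/8 (U(c, h) = (-4 - c)/8 = -1/2 - c/8)
F = -5
Q(b, X) = -56 (Q(b, X) = -7*(9 - 1*1) = -7*(9 - 1) = -7*8 = -56)
Q((F + U(o, -4)) + 0, 4)**2 = (-56)**2 = 3136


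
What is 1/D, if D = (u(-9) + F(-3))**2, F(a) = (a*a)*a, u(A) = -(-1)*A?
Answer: 1/1296 ≈ 0.00077160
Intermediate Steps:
u(A) = A
F(a) = a**3 (F(a) = a**2*a = a**3)
D = 1296 (D = (-9 + (-3)**3)**2 = (-9 - 27)**2 = (-36)**2 = 1296)
1/D = 1/1296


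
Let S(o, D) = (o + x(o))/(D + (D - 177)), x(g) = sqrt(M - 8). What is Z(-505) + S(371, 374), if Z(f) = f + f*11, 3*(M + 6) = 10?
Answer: -3459889/571 + 4*I*sqrt(6)/1713 ≈ -6059.4 + 0.0057198*I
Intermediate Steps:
M = -8/3 (M = -6 + (1/3)*10 = -6 + 10/3 = -8/3 ≈ -2.6667)
x(g) = 4*I*sqrt(6)/3 (x(g) = sqrt(-8/3 - 8) = sqrt(-32/3) = 4*I*sqrt(6)/3)
S(o, D) = (o + 4*I*sqrt(6)/3)/(-177 + 2*D) (S(o, D) = (o + 4*I*sqrt(6)/3)/(D + (D - 177)) = (o + 4*I*sqrt(6)/3)/(D + (-177 + D)) = (o + 4*I*sqrt(6)/3)/(-177 + 2*D))
Z(f) = 12*f (Z(f) = f + 11*f = 12*f)
Z(-505) + S(371, 374) = 12*(-505) + (3*371 + 4*I*sqrt(6))/(3*(-177 + 2*374)) = -6060 + (1113 + 4*I*sqrt(6))/(3*(-177 + 748)) = -6060 + (1/3)*(1113 + 4*I*sqrt(6))/571 = -6060 + (1/3)*(1/571)*(1113 + 4*I*sqrt(6)) = -6060 + (371/571 + 4*I*sqrt(6)/1713) = -3459889/571 + 4*I*sqrt(6)/1713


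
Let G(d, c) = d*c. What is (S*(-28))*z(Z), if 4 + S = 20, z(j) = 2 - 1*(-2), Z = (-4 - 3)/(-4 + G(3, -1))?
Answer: -1792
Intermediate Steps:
G(d, c) = c*d
Z = 1 (Z = (-4 - 3)/(-4 - 1*3) = -7/(-4 - 3) = -7/(-7) = -7*(-⅐) = 1)
z(j) = 4 (z(j) = 2 + 2 = 4)
S = 16 (S = -4 + 20 = 16)
(S*(-28))*z(Z) = (16*(-28))*4 = -448*4 = -1792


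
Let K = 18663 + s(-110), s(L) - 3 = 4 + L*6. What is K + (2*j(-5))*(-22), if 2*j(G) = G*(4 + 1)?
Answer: 18560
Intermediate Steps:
s(L) = 7 + 6*L (s(L) = 3 + (4 + L*6) = 3 + (4 + 6*L) = 7 + 6*L)
j(G) = 5*G/2 (j(G) = (G*(4 + 1))/2 = (G*5)/2 = (5*G)/2 = 5*G/2)
K = 18010 (K = 18663 + (7 + 6*(-110)) = 18663 + (7 - 660) = 18663 - 653 = 18010)
K + (2*j(-5))*(-22) = 18010 + (2*((5/2)*(-5)))*(-22) = 18010 + (2*(-25/2))*(-22) = 18010 - 25*(-22) = 18010 + 550 = 18560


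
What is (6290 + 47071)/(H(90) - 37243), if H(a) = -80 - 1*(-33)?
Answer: -1617/1130 ≈ -1.4310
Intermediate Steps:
H(a) = -47 (H(a) = -80 + 33 = -47)
(6290 + 47071)/(H(90) - 37243) = (6290 + 47071)/(-47 - 37243) = 53361/(-37290) = 53361*(-1/37290) = -1617/1130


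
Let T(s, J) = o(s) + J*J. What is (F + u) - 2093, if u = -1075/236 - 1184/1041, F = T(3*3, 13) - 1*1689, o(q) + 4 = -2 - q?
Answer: -892711027/245676 ≈ -3633.7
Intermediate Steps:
o(q) = -6 - q (o(q) = -4 + (-2 - q) = -6 - q)
T(s, J) = -6 + J**2 - s (T(s, J) = (-6 - s) + J*J = (-6 - s) + J**2 = -6 + J**2 - s)
F = -1535 (F = (-6 + 13**2 - 3*3) - 1*1689 = (-6 + 169 - 1*9) - 1689 = (-6 + 169 - 9) - 1689 = 154 - 1689 = -1535)
u = -1398499/245676 (u = -1075*1/236 - 1184*1/1041 = -1075/236 - 1184/1041 = -1398499/245676 ≈ -5.6925)
(F + u) - 2093 = (-1535 - 1398499/245676) - 2093 = -378511159/245676 - 2093 = -892711027/245676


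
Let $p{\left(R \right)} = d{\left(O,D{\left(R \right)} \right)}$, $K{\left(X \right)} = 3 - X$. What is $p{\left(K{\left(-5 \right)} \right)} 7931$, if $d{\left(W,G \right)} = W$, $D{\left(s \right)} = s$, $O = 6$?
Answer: $47586$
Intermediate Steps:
$p{\left(R \right)} = 6$
$p{\left(K{\left(-5 \right)} \right)} 7931 = 6 \cdot 7931 = 47586$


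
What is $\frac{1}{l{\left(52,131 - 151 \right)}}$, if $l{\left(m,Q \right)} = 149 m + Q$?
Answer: $\frac{1}{7728} \approx 0.0001294$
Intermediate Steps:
$l{\left(m,Q \right)} = Q + 149 m$
$\frac{1}{l{\left(52,131 - 151 \right)}} = \frac{1}{\left(131 - 151\right) + 149 \cdot 52} = \frac{1}{-20 + 7748} = \frac{1}{7728}$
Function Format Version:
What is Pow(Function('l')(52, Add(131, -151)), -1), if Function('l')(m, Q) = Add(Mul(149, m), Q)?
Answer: Rational(1, 7728) ≈ 0.00012940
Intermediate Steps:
Function('l')(m, Q) = Add(Q, Mul(149, m))
Pow(Function('l')(52, Add(131, -151)), -1) = Pow(Add(Add(131, -151), Mul(149, 52)), -1) = Pow(Add(-20, 7748), -1) = Pow(7728, -1) = Rational(1, 7728)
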